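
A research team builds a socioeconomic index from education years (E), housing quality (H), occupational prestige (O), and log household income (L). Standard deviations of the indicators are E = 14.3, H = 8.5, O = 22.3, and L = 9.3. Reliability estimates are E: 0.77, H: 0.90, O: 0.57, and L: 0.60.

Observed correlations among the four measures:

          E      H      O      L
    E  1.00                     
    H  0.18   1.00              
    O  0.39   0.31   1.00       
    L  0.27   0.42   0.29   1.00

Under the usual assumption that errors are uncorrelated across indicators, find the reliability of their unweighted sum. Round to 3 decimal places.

0.802

Var(E+H+O+L) = 14.3² + 8.5² + 22.3² + 9.3² + 2·[14.3·8.5·0.18 + 14.3·22.3·0.39 + 14.3·9.3·0.27 + 8.5·22.3·0.31 + 8.5·9.3·0.42 + 22.3·9.3·0.29] = 860.52 + 668.516 = 1529.04.
Because errors are independent across components, Cov(Tᵢ,Tⱼ) = Cov(Xᵢ,Xⱼ); the off-diagonal part of the true-score variance is the same as above.
True-score variance = [14.3²·0.77 + 8.5²·0.90 + 22.3²·0.57 + 9.3²·0.60] + 668.516 = 557.832 + 668.516 = 1226.35.
Reliability = 1226.35 / 1529.04 = 0.802.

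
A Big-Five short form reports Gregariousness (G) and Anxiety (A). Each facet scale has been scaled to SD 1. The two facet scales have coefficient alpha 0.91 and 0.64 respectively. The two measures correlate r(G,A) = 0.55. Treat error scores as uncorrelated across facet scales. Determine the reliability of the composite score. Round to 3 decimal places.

Var(G+A) = 2 + 2·[0.55] = 2 + 1.1 = 3.1.
Under uncorrelated errors the observed covariances equal the true-score covariances, so only the own-variance terms attenuate.
True-score variance = [0.91 + 0.64] + 1.1 = 1.55 + 1.1 = 2.65.
Reliability = 2.65 / 3.1 = 0.855.

0.855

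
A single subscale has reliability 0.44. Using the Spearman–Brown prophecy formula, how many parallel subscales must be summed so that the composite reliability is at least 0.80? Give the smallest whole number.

k ≥ ρ*(1−ρ₁)/(ρ₁(1−ρ*)) = 0.80·0.56 / (0.44·0.20) = 5.091.
Smallest integer k = 6.

6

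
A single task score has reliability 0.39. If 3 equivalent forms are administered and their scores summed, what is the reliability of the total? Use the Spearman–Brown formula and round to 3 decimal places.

ρ_k = kρ / (1 + (k−1)ρ) = 3·0.39 / (1 + 2·0.39) = 1.170 / 1.780 = 0.657.

0.657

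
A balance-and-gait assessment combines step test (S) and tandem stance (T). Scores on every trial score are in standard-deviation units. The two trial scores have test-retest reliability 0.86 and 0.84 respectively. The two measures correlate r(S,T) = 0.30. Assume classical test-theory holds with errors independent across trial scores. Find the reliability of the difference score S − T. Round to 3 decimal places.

0.786

Var(S−T) = 1 + 1 − 2·0.30 = 2 − 0.6 = 1.4.
Because errors are independent across components, Cov(Tᵢ,Tⱼ) = Cov(Xᵢ,Xⱼ); the off-diagonal part of the true-score variance is the same as above.
True-score variance = [0.86 + 0.84] − 0.6 = 1.7 − 0.6 = 1.1.
Reliability = 1.1 / 1.4 = 0.786.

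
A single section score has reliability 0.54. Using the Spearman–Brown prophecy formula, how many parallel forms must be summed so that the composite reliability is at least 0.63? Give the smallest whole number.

2

k ≥ ρ*(1−ρ₁)/(ρ₁(1−ρ*)) = 0.63·0.46 / (0.54·0.37) = 1.450.
Smallest integer k = 2.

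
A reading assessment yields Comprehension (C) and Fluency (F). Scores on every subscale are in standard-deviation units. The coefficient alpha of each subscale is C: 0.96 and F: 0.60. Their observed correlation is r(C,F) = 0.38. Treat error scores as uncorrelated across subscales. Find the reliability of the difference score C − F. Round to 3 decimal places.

0.645

Var(C−F) = 1 + 1 − 2·0.38 = 2 − 0.76 = 1.24.
Because errors are independent across components, Cov(Tᵢ,Tⱼ) = Cov(Xᵢ,Xⱼ); the off-diagonal part of the true-score variance is the same as above.
True-score variance = [0.96 + 0.60] − 0.76 = 1.56 − 0.76 = 0.8.
Reliability = 0.8 / 1.24 = 0.645.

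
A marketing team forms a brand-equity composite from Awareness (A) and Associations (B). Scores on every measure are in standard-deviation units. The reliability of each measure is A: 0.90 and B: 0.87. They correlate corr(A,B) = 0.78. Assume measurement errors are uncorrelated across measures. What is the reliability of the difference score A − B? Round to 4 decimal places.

0.4773

Var(A−B) = 1 + 1 − 2·0.78 = 2 − 1.56 = 0.44.
With uncorrelated errors the cross-covariances are all true-score covariance, so they carry over unchanged; only the diagonal terms shrink to ρᵢσᵢ².
True-score variance = [0.90 + 0.87] − 1.56 = 1.77 − 1.56 = 0.21.
Reliability = 0.21 / 0.44 = 0.4773.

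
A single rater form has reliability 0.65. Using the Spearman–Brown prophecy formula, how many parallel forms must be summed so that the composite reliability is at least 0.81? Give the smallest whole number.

3

k ≥ ρ*(1−ρ₁)/(ρ₁(1−ρ*)) = 0.81·0.35 / (0.65·0.19) = 2.296.
Smallest integer k = 3.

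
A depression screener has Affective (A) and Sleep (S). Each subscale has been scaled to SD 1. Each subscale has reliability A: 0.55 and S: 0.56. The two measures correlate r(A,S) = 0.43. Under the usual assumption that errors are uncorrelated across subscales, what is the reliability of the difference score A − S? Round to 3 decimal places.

Var(A−S) = 1 + 1 − 2·0.43 = 2 − 0.86 = 1.14.
Under uncorrelated errors the observed covariances equal the true-score covariances, so only the own-variance terms attenuate.
True-score variance = [0.55 + 0.56] − 0.86 = 1.11 − 0.86 = 0.25.
Reliability = 0.25 / 1.14 = 0.219.

0.219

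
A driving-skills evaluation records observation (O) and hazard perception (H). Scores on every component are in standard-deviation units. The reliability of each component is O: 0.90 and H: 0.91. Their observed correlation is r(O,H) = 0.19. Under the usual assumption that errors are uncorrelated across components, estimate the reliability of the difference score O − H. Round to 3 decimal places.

Var(O−H) = 1 + 1 − 2·0.19 = 2 − 0.38 = 1.62.
Because errors are independent across components, Cov(Tᵢ,Tⱼ) = Cov(Xᵢ,Xⱼ); the off-diagonal part of the true-score variance is the same as above.
True-score variance = [0.90 + 0.91] − 0.38 = 1.81 − 0.38 = 1.43.
Reliability = 1.43 / 1.62 = 0.883.

0.883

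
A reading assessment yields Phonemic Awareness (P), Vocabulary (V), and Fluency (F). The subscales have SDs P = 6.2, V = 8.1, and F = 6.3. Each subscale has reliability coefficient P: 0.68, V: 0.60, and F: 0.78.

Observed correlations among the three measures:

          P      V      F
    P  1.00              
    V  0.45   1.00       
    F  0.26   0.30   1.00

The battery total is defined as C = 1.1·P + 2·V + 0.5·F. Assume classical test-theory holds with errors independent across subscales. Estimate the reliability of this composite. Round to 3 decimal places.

0.735

Var(C) = 1.1²·6.2² + 2²·8.1² + 0.5²·6.3² + 2·[2.2·6.2·8.1·0.45 + 0.55·6.2·6.3·0.26 + 8.1·6.3·0.30] = 318.875 + 141.225 = 460.1.
Under uncorrelated errors the observed covariances equal the true-score covariances, so only the own-variance terms attenuate.
True-score variance = [1.1²·6.2²·0.68 + 2²·8.1²·0.60 + 0.5²·6.3²·0.78] + 141.225 = 196.832 + 141.225 = 338.057.
Reliability = 338.057 / 460.1 = 0.735.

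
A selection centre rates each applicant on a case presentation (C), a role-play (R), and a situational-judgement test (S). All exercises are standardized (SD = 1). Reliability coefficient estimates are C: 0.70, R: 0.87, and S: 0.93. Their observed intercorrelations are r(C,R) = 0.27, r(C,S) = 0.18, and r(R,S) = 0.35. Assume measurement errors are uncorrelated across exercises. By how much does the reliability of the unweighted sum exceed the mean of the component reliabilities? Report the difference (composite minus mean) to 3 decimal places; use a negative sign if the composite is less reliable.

0.058

Var(sum) = 3 + 1.6 = 4.6; true-score variance = 2.5 + 1.6 = 4.1; composite reliability = 0.8913.
Mean component reliability = 0.8333.
Difference = 0.8913 − 0.8333 = 0.058.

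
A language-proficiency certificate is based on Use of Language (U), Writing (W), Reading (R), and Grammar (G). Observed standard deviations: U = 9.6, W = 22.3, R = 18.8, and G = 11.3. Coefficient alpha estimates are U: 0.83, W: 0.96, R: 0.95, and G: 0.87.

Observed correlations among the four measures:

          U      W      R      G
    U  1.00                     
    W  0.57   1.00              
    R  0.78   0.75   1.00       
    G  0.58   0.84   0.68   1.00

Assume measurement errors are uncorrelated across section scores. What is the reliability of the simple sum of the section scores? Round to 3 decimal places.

Var(U+W+R+G) = 9.6² + 22.3² + 18.8² + 11.3² + 2·[9.6·22.3·0.57 + 9.6·18.8·0.78 + 9.6·11.3·0.58 + 22.3·18.8·0.75 + 22.3·11.3·0.84 + 18.8·11.3·0.68] = 1070.58 + 1992.56 = 3063.14.
With uncorrelated errors the cross-covariances are all true-score covariance, so they carry over unchanged; only the diagonal terms shrink to ρᵢσᵢ².
True-score variance = [9.6²·0.83 + 22.3²·0.96 + 18.8²·0.95 + 11.3²·0.87] + 1992.56 = 1000.75 + 1992.56 = 2993.31.
Reliability = 2993.31 / 3063.14 = 0.977.

0.977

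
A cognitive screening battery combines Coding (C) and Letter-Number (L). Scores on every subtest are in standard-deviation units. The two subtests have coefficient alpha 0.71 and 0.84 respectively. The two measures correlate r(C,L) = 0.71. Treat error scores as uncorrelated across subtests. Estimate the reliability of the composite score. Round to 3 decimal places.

Var(C+L) = 2 + 2·[0.71] = 2 + 1.42 = 3.42.
Under uncorrelated errors the observed covariances equal the true-score covariances, so only the own-variance terms attenuate.
True-score variance = [0.71 + 0.84] + 1.42 = 1.55 + 1.42 = 2.97.
Reliability = 2.97 / 3.42 = 0.868.

0.868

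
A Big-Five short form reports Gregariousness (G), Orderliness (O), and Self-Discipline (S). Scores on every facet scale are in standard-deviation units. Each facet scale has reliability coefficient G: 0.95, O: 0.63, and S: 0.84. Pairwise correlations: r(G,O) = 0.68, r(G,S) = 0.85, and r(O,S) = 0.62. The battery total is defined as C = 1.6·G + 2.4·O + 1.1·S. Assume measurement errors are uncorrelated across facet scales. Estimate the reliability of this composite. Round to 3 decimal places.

0.883

Var(C) = 1.6² + 2.4² + 1.1² + 2·[3.84·0.68 + 1.76·0.85 + 2.64·0.62] = 9.53 + 11.488 = 21.018.
Under uncorrelated errors the observed covariances equal the true-score covariances, so only the own-variance terms attenuate.
True-score variance = [1.6²·0.95 + 2.4²·0.63 + 1.1²·0.84] + 11.488 = 7.0772 + 11.488 = 18.5652.
Reliability = 18.5652 / 21.018 = 0.883.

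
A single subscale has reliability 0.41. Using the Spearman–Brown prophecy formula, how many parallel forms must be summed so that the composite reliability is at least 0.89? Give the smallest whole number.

k ≥ ρ*(1−ρ₁)/(ρ₁(1−ρ*)) = 0.89·0.59 / (0.41·0.11) = 11.643.
Smallest integer k = 12.

12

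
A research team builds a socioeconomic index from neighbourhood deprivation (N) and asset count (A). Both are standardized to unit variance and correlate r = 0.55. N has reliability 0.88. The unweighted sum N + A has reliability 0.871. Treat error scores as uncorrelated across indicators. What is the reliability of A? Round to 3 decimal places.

Var(N+A) = 2 + 2·0.55 = 3.100.
True-score variance = ρ_N + ρ_A + 2·0.55, so 0.871 = (0.88 + ρ_A + 1.10) / 3.100.
ρ_A = 0.871·3.100 − 0.88 − 1.10 = 0.720.

0.720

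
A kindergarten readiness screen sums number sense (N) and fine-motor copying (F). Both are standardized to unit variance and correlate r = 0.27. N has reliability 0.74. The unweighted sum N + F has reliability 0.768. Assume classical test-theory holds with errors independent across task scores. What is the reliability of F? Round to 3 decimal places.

0.671

Var(N+F) = 2 + 2·0.27 = 2.540.
True-score variance = ρ_N + ρ_F + 2·0.27, so 0.768 = (0.74 + ρ_F + 0.54) / 2.540.
ρ_F = 0.768·2.540 − 0.74 − 0.54 = 0.671.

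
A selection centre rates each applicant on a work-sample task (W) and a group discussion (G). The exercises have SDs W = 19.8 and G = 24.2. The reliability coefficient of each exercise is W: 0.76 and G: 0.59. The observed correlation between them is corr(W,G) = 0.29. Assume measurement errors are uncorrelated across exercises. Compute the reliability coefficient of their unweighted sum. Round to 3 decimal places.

Var(W+G) = 19.8² + 24.2² + 2·[19.8·24.2·0.29] = 977.68 + 277.913 = 1255.59.
With uncorrelated errors the cross-covariances are all true-score covariance, so they carry over unchanged; only the diagonal terms shrink to ρᵢσᵢ².
True-score variance = [19.8²·0.76 + 24.2²·0.59] + 277.913 = 643.478 + 277.913 = 921.391.
Reliability = 921.391 / 1255.59 = 0.734.

0.734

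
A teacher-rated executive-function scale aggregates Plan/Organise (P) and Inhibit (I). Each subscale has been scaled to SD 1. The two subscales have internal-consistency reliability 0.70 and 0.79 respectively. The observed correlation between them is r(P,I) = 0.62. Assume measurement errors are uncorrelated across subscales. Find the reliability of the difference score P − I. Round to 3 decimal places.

0.329

Var(P−I) = 1 + 1 − 2·0.62 = 2 − 1.24 = 0.76.
Under uncorrelated errors the observed covariances equal the true-score covariances, so only the own-variance terms attenuate.
True-score variance = [0.70 + 0.79] − 1.24 = 1.49 − 1.24 = 0.25.
Reliability = 0.25 / 0.76 = 0.329.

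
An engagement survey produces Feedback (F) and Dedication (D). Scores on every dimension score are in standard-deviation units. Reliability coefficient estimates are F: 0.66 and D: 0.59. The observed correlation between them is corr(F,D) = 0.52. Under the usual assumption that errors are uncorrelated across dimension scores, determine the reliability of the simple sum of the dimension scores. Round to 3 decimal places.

0.753

Var(F+D) = 2 + 2·[0.52] = 2 + 1.04 = 3.04.
Under uncorrelated errors the observed covariances equal the true-score covariances, so only the own-variance terms attenuate.
True-score variance = [0.66 + 0.59] + 1.04 = 1.25 + 1.04 = 2.29.
Reliability = 2.29 / 3.04 = 0.753.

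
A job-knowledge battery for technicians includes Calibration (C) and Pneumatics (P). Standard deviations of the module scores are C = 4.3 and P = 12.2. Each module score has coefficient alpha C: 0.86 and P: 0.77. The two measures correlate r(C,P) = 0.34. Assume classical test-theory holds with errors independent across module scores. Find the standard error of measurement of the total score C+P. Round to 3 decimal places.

6.068

Var(total) = 167.33 + 35.6728 = 203.003.
True-score variance = 130.508 + 35.6728 = 166.181, so reliability = 0.8186.
Error variance = 203.003 − 166.181 = 36.8218; SEM = √36.8218 = 6.068.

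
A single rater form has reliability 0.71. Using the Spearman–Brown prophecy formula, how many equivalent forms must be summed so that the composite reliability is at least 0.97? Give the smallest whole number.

k ≥ ρ*(1−ρ₁)/(ρ₁(1−ρ*)) = 0.97·0.29 / (0.71·0.03) = 13.207.
Smallest integer k = 14.

14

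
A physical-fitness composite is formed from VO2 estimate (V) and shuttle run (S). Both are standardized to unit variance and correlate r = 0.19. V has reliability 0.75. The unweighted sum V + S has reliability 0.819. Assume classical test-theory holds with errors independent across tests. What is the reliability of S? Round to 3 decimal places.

0.819

Var(V+S) = 2 + 2·0.19 = 2.380.
True-score variance = ρ_V + ρ_S + 2·0.19, so 0.819 = (0.75 + ρ_S + 0.38) / 2.380.
ρ_S = 0.819·2.380 − 0.75 − 0.38 = 0.819.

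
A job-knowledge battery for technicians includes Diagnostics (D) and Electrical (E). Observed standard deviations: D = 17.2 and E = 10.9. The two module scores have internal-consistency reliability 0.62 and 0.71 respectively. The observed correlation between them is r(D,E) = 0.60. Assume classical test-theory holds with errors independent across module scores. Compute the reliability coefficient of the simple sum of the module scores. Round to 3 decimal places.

Var(D+E) = 17.2² + 10.9² + 2·[17.2·10.9·0.60] = 414.65 + 224.976 = 639.626.
With uncorrelated errors the cross-covariances are all true-score covariance, so they carry over unchanged; only the diagonal terms shrink to ρᵢσᵢ².
True-score variance = [17.2²·0.62 + 10.9²·0.71] + 224.976 = 267.776 + 224.976 = 492.752.
Reliability = 492.752 / 639.626 = 0.770.

0.770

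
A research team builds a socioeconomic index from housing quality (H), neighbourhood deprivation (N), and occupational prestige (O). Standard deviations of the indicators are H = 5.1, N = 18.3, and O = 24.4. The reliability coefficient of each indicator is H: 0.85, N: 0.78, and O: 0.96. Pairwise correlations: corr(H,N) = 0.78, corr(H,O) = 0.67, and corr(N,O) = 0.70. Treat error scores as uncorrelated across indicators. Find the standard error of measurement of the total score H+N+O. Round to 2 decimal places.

Var(total) = 956.26 + 937.472 = 1893.73.
True-score variance = 854.868 + 937.472 = 1792.34, so reliability = 0.9465.
Error variance = 1893.73 − 1792.34 = 101.392; SEM = √101.392 = 10.07.

10.07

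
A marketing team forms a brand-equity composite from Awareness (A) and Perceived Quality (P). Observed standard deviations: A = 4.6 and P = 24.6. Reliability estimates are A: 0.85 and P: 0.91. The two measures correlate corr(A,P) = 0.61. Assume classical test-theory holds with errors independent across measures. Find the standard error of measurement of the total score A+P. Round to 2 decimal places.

Var(total) = 626.32 + 138.055 = 764.375.
True-score variance = 568.682 + 138.055 = 706.737, so reliability = 0.9246.
Error variance = 764.375 − 706.737 = 57.6384; SEM = √57.6384 = 7.59.

7.59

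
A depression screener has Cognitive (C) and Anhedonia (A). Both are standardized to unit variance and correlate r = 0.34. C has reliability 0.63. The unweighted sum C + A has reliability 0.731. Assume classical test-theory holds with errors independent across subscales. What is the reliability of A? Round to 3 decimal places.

Var(C+A) = 2 + 2·0.34 = 2.680.
True-score variance = ρ_C + ρ_A + 2·0.34, so 0.731 = (0.63 + ρ_A + 0.68) / 2.680.
ρ_A = 0.731·2.680 − 0.63 − 0.68 = 0.649.

0.649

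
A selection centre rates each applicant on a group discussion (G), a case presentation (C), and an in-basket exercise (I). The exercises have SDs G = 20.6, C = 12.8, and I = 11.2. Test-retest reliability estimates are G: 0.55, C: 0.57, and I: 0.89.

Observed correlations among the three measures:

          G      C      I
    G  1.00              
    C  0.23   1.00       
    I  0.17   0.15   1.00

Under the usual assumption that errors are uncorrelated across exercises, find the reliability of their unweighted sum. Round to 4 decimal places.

Var(G+C+I) = 20.6² + 12.8² + 11.2² + 2·[20.6·12.8·0.23 + 20.6·11.2·0.17 + 12.8·11.2·0.15] = 713.64 + 242.746 = 956.386.
Under uncorrelated errors the observed covariances equal the true-score covariances, so only the own-variance terms attenuate.
True-score variance = [20.6²·0.55 + 12.8²·0.57 + 11.2²·0.89] + 242.746 = 438.428 + 242.746 = 681.174.
Reliability = 681.174 / 956.386 = 0.7122.

0.7122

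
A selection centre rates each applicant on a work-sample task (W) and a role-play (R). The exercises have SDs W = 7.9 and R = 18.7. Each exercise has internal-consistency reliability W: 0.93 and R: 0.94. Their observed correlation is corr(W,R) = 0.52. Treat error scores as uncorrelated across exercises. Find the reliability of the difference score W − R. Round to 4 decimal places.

0.9019

Var(W−R) = 7.9² + 18.7² − 2·7.9·18.7·0.52 = 412.1 − 153.639 = 258.461.
Under uncorrelated errors the observed covariances equal the true-score covariances, so only the own-variance terms attenuate.
True-score variance = [7.9²·0.93 + 18.7²·0.94] − 153.639 = 386.75 − 153.639 = 233.111.
Reliability = 233.111 / 258.461 = 0.9019.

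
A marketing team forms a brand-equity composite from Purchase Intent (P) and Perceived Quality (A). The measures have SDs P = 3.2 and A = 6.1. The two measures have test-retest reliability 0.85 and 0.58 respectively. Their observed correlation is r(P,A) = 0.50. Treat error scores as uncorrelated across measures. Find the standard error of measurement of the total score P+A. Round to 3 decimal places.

Var(total) = 47.45 + 19.52 = 66.97.
True-score variance = 30.2858 + 19.52 = 49.8058, so reliability = 0.7437.
Error variance = 66.97 − 49.8058 = 17.1642; SEM = √17.1642 = 4.143.

4.143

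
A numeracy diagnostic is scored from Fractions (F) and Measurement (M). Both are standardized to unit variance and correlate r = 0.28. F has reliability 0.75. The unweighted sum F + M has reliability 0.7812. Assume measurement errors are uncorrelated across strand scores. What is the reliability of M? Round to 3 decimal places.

Var(F+M) = 2 + 2·0.28 = 2.560.
True-score variance = ρ_F + ρ_M + 2·0.28, so 0.7812 = (0.75 + ρ_M + 0.56) / 2.560.
ρ_M = 0.7812·2.560 − 0.75 − 0.56 = 0.690.

0.690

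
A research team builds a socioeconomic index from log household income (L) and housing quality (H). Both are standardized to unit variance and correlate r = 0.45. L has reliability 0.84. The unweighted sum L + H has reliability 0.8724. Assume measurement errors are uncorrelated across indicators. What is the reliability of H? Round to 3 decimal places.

Var(L+H) = 2 + 2·0.45 = 2.900.
True-score variance = ρ_L + ρ_H + 2·0.45, so 0.8724 = (0.84 + ρ_H + 0.90) / 2.900.
ρ_H = 0.8724·2.900 − 0.84 − 0.90 = 0.790.

0.790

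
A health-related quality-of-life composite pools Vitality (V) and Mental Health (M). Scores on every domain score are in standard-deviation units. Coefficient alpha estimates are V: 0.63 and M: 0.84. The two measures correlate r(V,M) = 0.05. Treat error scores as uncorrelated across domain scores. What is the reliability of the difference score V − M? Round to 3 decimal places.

Var(V−M) = 1 + 1 − 2·0.05 = 2 − 0.1 = 1.9.
With uncorrelated errors the cross-covariances are all true-score covariance, so they carry over unchanged; only the diagonal terms shrink to ρᵢσᵢ².
True-score variance = [0.63 + 0.84] − 0.1 = 1.47 − 0.1 = 1.37.
Reliability = 1.37 / 1.9 = 0.721.

0.721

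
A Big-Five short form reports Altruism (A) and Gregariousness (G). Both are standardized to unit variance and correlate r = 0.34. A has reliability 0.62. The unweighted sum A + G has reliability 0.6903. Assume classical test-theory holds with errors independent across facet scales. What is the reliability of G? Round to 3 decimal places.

0.550

Var(A+G) = 2 + 2·0.34 = 2.680.
True-score variance = ρ_A + ρ_G + 2·0.34, so 0.6903 = (0.62 + ρ_G + 0.68) / 2.680.
ρ_G = 0.6903·2.680 − 0.62 − 0.68 = 0.550.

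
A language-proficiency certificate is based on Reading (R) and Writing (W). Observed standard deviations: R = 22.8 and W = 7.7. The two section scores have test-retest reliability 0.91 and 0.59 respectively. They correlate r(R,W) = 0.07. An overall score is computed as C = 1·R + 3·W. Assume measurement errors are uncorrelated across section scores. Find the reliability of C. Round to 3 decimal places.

0.764

Var(C) = 22.8² + 3²·7.7² + 2·[3·22.8·7.7·0.07] = 1053.45 + 73.7352 = 1127.19.
Under uncorrelated errors the observed covariances equal the true-score covariances, so only the own-variance terms attenuate.
True-score variance = [22.8²·0.91 + 3²·7.7²·0.59] + 73.7352 = 787.884 + 73.7352 = 861.62.
Reliability = 861.62 / 1127.19 = 0.764.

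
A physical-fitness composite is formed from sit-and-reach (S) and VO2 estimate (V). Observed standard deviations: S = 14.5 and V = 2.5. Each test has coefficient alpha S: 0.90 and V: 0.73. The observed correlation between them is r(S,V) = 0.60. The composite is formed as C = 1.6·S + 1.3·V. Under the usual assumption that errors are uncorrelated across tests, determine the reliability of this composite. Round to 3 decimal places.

0.911

Var(C) = 1.6²·14.5² + 1.3²·2.5² + 2·[2.08·14.5·2.5·0.60] = 548.803 + 90.48 = 639.283.
Under uncorrelated errors the observed covariances equal the true-score covariances, so only the own-variance terms attenuate.
True-score variance = [1.6²·14.5²·0.90 + 1.3²·2.5²·0.73] + 90.48 = 492.127 + 90.48 = 582.607.
Reliability = 582.607 / 639.283 = 0.911.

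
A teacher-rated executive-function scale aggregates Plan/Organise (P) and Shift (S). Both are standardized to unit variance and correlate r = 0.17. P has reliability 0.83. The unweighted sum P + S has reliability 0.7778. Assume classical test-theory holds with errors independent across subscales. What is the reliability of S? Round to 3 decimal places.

0.650

Var(P+S) = 2 + 2·0.17 = 2.340.
True-score variance = ρ_P + ρ_S + 2·0.17, so 0.7778 = (0.83 + ρ_S + 0.34) / 2.340.
ρ_S = 0.7778·2.340 − 0.83 − 0.34 = 0.650.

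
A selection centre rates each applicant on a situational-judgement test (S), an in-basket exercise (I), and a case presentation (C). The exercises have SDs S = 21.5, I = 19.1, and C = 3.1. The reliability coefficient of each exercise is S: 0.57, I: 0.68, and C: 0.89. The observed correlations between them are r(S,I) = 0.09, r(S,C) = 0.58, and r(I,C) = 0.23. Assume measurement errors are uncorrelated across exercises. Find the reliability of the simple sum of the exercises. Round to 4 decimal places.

0.6882

Var(S+I+C) = 21.5² + 19.1² + 3.1² + 2·[21.5·19.1·0.09 + 21.5·3.1·0.58 + 19.1·3.1·0.23] = 836.67 + 178.468 = 1015.14.
With uncorrelated errors the cross-covariances are all true-score covariance, so they carry over unchanged; only the diagonal terms shrink to ρᵢσᵢ².
True-score variance = [21.5²·0.57 + 19.1²·0.68 + 3.1²·0.89] + 178.468 = 520.106 + 178.468 = 698.574.
Reliability = 698.574 / 1015.14 = 0.6882.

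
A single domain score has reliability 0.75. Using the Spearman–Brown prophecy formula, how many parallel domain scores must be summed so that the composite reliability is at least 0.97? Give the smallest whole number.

11

k ≥ ρ*(1−ρ₁)/(ρ₁(1−ρ*)) = 0.97·0.25 / (0.75·0.03) = 10.778.
Smallest integer k = 11.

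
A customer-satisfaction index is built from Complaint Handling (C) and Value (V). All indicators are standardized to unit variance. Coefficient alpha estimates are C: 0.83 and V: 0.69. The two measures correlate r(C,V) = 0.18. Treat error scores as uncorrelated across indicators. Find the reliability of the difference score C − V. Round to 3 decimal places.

Var(C−V) = 1 + 1 − 2·0.18 = 2 − 0.36 = 1.64.
Under uncorrelated errors the observed covariances equal the true-score covariances, so only the own-variance terms attenuate.
True-score variance = [0.83 + 0.69] − 0.36 = 1.52 − 0.36 = 1.16.
Reliability = 1.16 / 1.64 = 0.707.

0.707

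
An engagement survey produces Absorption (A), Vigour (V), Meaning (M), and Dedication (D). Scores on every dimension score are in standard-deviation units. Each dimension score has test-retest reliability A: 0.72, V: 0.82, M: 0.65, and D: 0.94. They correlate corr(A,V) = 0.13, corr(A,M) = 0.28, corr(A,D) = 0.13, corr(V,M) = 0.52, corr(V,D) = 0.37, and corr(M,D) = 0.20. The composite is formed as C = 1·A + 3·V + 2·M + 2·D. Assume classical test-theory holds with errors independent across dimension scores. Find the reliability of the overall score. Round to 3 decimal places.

Var(C) = 1 + 3² + 2² + 2² + 2·[3·0.13 + 2·0.28 + 2·0.13 + 6·0.52 + 6·0.37 + 4·0.20] = 18 + 14.7 = 32.7.
Under uncorrelated errors the observed covariances equal the true-score covariances, so only the own-variance terms attenuate.
True-score variance = [0.72 + 3²·0.82 + 2²·0.65 + 2²·0.94] + 14.7 = 14.46 + 14.7 = 29.16.
Reliability = 29.16 / 32.7 = 0.892.

0.892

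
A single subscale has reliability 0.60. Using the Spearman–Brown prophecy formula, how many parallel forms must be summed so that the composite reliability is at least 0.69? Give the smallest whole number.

2

k ≥ ρ*(1−ρ₁)/(ρ₁(1−ρ*)) = 0.69·0.40 / (0.60·0.31) = 1.484.
Smallest integer k = 2.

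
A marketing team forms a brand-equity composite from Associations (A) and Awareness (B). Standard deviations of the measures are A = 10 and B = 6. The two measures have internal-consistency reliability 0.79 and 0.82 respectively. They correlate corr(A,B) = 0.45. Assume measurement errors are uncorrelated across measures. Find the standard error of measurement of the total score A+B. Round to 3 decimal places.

5.242

Var(total) = 136 + 54 = 190.
True-score variance = 108.52 + 54 = 162.52, so reliability = 0.8554.
Error variance = 190 − 162.52 = 27.48; SEM = √27.48 = 5.242.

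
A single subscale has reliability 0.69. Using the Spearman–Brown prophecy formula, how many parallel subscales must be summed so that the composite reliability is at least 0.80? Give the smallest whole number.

2

k ≥ ρ*(1−ρ₁)/(ρ₁(1−ρ*)) = 0.80·0.31 / (0.69·0.20) = 1.797.
Smallest integer k = 2.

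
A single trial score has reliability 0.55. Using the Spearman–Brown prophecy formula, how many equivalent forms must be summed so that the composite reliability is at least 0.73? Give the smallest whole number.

k ≥ ρ*(1−ρ₁)/(ρ₁(1−ρ*)) = 0.73·0.45 / (0.55·0.27) = 2.212.
Smallest integer k = 3.

3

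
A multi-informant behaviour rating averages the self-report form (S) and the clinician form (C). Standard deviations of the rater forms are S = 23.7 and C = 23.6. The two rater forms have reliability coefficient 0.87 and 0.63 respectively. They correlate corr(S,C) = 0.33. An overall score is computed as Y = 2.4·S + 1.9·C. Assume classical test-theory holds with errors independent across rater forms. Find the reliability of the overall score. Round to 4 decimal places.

0.8319

Var(Y) = 2.4²·23.7² + 1.9²·23.6² + 2·[4.56·23.7·23.6·0.33] = 5245.96 + 1683.33 = 6929.29.
Under uncorrelated errors the observed covariances equal the true-score covariances, so only the own-variance terms attenuate.
True-score variance = [2.4²·23.7²·0.87 + 1.9²·23.6²·0.63] + 1683.33 = 4081.44 + 1683.33 = 5764.76.
Reliability = 5764.76 / 6929.29 = 0.8319.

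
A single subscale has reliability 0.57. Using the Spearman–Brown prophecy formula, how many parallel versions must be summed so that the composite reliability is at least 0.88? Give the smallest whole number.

k ≥ ρ*(1−ρ₁)/(ρ₁(1−ρ*)) = 0.88·0.43 / (0.57·0.12) = 5.532.
Smallest integer k = 6.

6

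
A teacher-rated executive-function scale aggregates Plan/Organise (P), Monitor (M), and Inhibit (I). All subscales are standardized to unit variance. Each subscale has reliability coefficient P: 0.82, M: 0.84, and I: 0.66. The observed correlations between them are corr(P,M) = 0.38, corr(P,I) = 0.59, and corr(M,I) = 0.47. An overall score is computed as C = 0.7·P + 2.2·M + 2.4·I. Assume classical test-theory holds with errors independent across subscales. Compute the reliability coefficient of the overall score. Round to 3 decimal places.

Var(C) = 0.7² + 2.2² + 2.4² + 2·[1.54·0.38 + 1.68·0.59 + 5.28·0.47] = 11.09 + 8.116 = 19.206.
With uncorrelated errors the cross-covariances are all true-score covariance, so they carry over unchanged; only the diagonal terms shrink to ρᵢσᵢ².
True-score variance = [0.7²·0.82 + 2.2²·0.84 + 2.4²·0.66] + 8.116 = 8.269 + 8.116 = 16.385.
Reliability = 16.385 / 19.206 = 0.853.

0.853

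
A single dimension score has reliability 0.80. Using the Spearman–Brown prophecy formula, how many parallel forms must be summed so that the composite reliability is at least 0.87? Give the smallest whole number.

k ≥ ρ*(1−ρ₁)/(ρ₁(1−ρ*)) = 0.87·0.20 / (0.80·0.13) = 1.673.
Smallest integer k = 2.

2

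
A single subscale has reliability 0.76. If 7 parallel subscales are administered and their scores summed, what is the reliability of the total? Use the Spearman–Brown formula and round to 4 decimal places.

ρ_k = kρ / (1 + (k−1)ρ) = 7·0.76 / (1 + 6·0.76) = 5.320 / 5.560 = 0.9568.

0.9568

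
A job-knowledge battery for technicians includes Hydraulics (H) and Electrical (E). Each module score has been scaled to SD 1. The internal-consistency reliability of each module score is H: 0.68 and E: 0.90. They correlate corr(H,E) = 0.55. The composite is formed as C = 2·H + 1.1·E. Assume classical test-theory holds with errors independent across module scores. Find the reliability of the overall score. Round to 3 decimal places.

0.816

Var(C) = 2² + 1.1² + 2·[2.2·0.55] = 5.21 + 2.42 = 7.63.
Because errors are independent across components, Cov(Tᵢ,Tⱼ) = Cov(Xᵢ,Xⱼ); the off-diagonal part of the true-score variance is the same as above.
True-score variance = [2²·0.68 + 1.1²·0.90] + 2.42 = 3.809 + 2.42 = 6.229.
Reliability = 6.229 / 7.63 = 0.816.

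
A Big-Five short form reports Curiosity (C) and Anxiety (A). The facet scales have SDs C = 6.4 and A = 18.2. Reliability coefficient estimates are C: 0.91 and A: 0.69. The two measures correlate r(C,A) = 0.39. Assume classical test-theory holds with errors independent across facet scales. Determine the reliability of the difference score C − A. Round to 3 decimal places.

0.622

Var(C−A) = 6.4² + 18.2² − 2·6.4·18.2·0.39 = 372.2 − 90.8544 = 281.346.
Under uncorrelated errors the observed covariances equal the true-score covariances, so only the own-variance terms attenuate.
True-score variance = [6.4²·0.91 + 18.2²·0.69] − 90.8544 = 265.829 − 90.8544 = 174.975.
Reliability = 174.975 / 281.346 = 0.622.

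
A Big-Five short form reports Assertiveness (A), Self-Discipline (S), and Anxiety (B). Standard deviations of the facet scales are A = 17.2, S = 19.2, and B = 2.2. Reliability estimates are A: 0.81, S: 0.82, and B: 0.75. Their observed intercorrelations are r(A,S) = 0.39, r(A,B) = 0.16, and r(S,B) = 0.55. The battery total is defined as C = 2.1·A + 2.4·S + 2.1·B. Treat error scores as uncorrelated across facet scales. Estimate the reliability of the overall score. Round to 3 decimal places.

Var(C) = 2.1²·17.2² + 2.4²·19.2² + 2.1²·2.2² + 2·[5.04·17.2·19.2·0.39 + 4.41·17.2·2.2·0.16 + 5.04·19.2·2.2·0.55] = 3449.37 + 1585.82 = 5035.18.
Because errors are independent across components, Cov(Tᵢ,Tⱼ) = Cov(Xᵢ,Xⱼ); the off-diagonal part of the true-score variance is the same as above.
True-score variance = [2.1²·17.2²·0.81 + 2.4²·19.2²·0.82 + 2.1²·2.2²·0.75] + 1585.82 = 2813.94 + 1585.82 = 4399.76.
Reliability = 4399.76 / 5035.18 = 0.874.

0.874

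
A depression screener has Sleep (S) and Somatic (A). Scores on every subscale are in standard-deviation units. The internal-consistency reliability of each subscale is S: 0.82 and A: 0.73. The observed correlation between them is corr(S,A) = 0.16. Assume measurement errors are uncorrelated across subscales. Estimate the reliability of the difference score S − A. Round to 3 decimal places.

Var(S−A) = 1 + 1 − 2·0.16 = 2 − 0.32 = 1.68.
Under uncorrelated errors the observed covariances equal the true-score covariances, so only the own-variance terms attenuate.
True-score variance = [0.82 + 0.73] − 0.32 = 1.55 − 0.32 = 1.23.
Reliability = 1.23 / 1.68 = 0.732.

0.732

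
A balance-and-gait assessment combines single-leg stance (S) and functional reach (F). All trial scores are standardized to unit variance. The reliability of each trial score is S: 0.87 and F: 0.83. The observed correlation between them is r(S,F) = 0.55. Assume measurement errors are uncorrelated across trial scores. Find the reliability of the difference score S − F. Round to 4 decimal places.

Var(S−F) = 1 + 1 − 2·0.55 = 2 − 1.1 = 0.9.
With uncorrelated errors the cross-covariances are all true-score covariance, so they carry over unchanged; only the diagonal terms shrink to ρᵢσᵢ².
True-score variance = [0.87 + 0.83] − 1.1 = 1.7 − 1.1 = 0.6.
Reliability = 0.6 / 0.9 = 0.6667.

0.6667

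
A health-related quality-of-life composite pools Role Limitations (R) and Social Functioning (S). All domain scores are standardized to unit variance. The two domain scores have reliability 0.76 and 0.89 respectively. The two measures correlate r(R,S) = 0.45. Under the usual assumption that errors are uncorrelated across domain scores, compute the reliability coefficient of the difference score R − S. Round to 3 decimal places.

Var(R−S) = 1 + 1 − 2·0.45 = 2 − 0.9 = 1.1.
With uncorrelated errors the cross-covariances are all true-score covariance, so they carry over unchanged; only the diagonal terms shrink to ρᵢσᵢ².
True-score variance = [0.76 + 0.89] − 0.9 = 1.65 − 0.9 = 0.75.
Reliability = 0.75 / 1.1 = 0.682.

0.682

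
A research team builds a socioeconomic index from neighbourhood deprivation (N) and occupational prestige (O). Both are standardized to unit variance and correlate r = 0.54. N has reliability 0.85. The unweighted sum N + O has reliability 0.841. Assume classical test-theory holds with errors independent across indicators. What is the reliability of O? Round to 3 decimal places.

0.660

Var(N+O) = 2 + 2·0.54 = 3.080.
True-score variance = ρ_N + ρ_O + 2·0.54, so 0.841 = (0.85 + ρ_O + 1.08) / 3.080.
ρ_O = 0.841·3.080 − 0.85 − 1.08 = 0.660.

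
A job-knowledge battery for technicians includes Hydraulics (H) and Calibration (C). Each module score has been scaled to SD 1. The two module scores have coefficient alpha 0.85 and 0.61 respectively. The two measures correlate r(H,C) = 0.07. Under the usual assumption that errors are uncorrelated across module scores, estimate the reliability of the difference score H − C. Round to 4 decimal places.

Var(H−C) = 1 + 1 − 2·0.07 = 2 − 0.14 = 1.86.
Because errors are independent across components, Cov(Tᵢ,Tⱼ) = Cov(Xᵢ,Xⱼ); the off-diagonal part of the true-score variance is the same as above.
True-score variance = [0.85 + 0.61] − 0.14 = 1.46 − 0.14 = 1.32.
Reliability = 1.32 / 1.86 = 0.7097.

0.7097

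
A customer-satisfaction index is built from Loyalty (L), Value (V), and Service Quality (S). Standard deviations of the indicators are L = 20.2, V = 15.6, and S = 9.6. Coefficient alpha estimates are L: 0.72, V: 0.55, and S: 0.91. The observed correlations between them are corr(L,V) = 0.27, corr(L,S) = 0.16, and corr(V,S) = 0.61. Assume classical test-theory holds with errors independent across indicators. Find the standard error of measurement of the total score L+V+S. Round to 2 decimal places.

15.23

Var(total) = 743.56 + 414.926 = 1158.49.
True-score variance = 511.502 + 414.926 = 926.429, so reliability = 0.7997.
Error variance = 1158.49 − 926.429 = 232.058; SEM = √232.058 = 15.23.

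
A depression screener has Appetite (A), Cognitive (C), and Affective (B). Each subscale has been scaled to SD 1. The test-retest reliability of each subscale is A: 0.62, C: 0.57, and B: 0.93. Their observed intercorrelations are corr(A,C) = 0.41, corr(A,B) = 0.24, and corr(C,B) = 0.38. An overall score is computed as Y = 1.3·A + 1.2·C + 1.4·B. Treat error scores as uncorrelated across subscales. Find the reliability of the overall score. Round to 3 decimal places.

Var(Y) = 1.3² + 1.2² + 1.4² + 2·[1.56·0.41 + 1.82·0.24 + 1.68·0.38] = 5.09 + 3.4296 = 8.5196.
Because errors are independent across components, Cov(Tᵢ,Tⱼ) = Cov(Xᵢ,Xⱼ); the off-diagonal part of the true-score variance is the same as above.
True-score variance = [1.3²·0.62 + 1.2²·0.57 + 1.4²·0.93] + 3.4296 = 3.6914 + 3.4296 = 7.121.
Reliability = 7.121 / 8.5196 = 0.836.

0.836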